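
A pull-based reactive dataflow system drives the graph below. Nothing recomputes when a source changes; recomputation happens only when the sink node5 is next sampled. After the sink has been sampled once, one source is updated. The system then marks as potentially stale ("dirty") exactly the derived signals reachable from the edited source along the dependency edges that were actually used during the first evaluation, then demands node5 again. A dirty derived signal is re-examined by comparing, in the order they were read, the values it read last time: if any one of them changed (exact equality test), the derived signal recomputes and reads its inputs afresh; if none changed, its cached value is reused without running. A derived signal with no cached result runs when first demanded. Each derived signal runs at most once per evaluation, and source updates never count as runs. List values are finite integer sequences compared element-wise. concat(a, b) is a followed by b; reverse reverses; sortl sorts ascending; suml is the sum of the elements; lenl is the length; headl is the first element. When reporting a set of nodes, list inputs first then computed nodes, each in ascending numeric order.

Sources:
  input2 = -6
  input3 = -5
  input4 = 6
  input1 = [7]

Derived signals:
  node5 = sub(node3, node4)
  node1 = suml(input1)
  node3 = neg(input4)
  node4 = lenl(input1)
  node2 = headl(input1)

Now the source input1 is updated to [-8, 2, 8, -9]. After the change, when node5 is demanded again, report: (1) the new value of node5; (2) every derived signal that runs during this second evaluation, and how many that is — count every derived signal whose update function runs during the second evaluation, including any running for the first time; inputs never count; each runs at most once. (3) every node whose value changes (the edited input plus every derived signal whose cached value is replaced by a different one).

First evaluation (everything demanded from the output):
  node3 = neg(6) = -6
  node4 = lenl([7]) = 1
  node5 = sub(-6, 1) = -7

Propagation after the edit:
  node4: runs — input1 [7]->[-8, 2, 8, -9]; result 4.
  node5: runs — node4 1->4; result -10.

New value of node5: -10.
Derived signals that run: node4, node5 — 2 in total.
Values that change: input1, node4, node5.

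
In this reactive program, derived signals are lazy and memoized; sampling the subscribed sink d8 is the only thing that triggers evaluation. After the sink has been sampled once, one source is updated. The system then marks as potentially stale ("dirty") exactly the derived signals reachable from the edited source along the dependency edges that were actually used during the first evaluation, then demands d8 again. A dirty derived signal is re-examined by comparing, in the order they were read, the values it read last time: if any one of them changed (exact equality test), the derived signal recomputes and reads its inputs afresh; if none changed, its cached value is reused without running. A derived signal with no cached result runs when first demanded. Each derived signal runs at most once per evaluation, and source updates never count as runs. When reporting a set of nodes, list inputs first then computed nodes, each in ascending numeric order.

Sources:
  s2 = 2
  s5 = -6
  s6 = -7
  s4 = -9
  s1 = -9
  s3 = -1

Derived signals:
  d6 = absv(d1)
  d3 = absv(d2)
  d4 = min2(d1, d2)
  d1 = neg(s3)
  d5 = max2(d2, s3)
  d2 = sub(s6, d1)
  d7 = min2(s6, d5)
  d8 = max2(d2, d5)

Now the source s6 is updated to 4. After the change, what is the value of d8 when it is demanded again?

Demanding d8 again yields 3.

First demand of the output computes:
  d1 = neg(-1) = 1
  d2 = sub(-7, 1) = -8
  d5 = max2(-8, -1) = -1
  d8 = max2(-8, -1) = -1

After the edit, cleaning proceeds:
  d2: a read changed (s6 -7->4) — executes, giving 3.
  d5: a read changed (d2 -8->3) — executes, giving 3.
  d8: a read changed (d2 -8->3; d5 -1->3) — executes, giving 3.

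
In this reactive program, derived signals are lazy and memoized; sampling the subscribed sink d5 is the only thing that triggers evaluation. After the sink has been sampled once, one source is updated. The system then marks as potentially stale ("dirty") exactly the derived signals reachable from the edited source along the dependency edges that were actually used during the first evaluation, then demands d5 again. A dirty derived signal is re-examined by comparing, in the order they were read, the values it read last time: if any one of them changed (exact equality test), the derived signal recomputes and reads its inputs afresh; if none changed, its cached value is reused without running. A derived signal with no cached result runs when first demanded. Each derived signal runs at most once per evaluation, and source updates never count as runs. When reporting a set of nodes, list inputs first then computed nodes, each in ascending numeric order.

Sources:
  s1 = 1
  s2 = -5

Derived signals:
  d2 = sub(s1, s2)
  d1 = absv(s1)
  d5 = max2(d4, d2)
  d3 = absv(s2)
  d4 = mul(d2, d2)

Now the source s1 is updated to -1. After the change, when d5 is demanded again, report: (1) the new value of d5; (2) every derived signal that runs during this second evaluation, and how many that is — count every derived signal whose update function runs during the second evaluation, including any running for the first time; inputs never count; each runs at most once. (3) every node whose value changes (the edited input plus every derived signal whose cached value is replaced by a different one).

Demanding d5 again yields 16.
3 derived signals run: d2, d4, d5.
The nodes whose values change: s1, d2, d4, d5.

First demand of the output computes:
  d2 = sub(1, -5) = 6
  d4 = mul(6, 6) = 36
  d5 = max2(36, 6) = 36

After the edit, cleaning proceeds:
  d2: a read changed (s1 1->-1) — executes, giving 4.
  d4: a read changed (d2 6->4; d2 6->4) — executes, giving 16.
  d5: a read changed (d4 36->16; d2 6->4) — executes, giving 16.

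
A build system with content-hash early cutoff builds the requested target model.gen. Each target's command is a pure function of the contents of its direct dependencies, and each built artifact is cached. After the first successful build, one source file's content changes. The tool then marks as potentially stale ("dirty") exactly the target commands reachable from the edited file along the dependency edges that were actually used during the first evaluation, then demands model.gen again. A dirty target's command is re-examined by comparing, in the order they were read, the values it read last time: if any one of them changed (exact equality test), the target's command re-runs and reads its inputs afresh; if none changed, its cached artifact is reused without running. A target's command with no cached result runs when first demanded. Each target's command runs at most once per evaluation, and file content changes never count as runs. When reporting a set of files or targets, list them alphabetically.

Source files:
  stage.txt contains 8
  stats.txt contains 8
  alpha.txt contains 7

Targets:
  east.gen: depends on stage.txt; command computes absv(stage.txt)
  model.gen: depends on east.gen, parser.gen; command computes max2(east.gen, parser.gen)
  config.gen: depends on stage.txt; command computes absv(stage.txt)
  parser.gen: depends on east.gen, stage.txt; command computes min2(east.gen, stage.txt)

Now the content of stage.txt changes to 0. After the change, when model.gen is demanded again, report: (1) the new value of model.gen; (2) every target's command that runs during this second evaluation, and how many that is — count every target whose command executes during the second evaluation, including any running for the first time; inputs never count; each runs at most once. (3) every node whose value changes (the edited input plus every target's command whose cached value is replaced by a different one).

New value of model.gen: 0.
Target commands that run: east.gen, model.gen, parser.gen — 3 in total.
Values that change: east.gen, model.gen, parser.gen, stage.txt.

First evaluation (everything demanded from the output):
  east.gen = absv(8) = 8
  parser.gen = min2(8, 8) = 8
  model.gen = max2(8, 8) = 8

Propagation after the edit:
  east.gen: runs — stage.txt 8->0; result 0.
  parser.gen: runs — east.gen 8->0; stage.txt 8->0; result 0.
  model.gen: runs — east.gen 8->0; parser.gen 8->0; result 0.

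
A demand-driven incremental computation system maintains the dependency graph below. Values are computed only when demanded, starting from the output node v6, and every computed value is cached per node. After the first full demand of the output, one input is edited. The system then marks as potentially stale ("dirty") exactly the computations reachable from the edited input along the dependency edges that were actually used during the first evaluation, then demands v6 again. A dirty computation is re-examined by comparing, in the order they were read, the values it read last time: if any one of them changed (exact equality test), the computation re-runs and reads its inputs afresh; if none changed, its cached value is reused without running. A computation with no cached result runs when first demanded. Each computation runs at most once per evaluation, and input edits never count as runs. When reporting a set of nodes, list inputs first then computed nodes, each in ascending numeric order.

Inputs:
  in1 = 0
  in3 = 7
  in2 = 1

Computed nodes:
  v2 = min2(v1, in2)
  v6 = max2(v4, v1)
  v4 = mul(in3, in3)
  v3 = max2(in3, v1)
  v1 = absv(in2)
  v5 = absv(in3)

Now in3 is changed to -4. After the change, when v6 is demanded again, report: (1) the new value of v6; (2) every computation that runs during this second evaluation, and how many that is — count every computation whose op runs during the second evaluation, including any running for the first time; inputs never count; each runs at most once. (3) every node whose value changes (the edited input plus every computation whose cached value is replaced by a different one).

New value of v6: 16.
Computations that run: v4, v6 — 2 in total.
Values that change: in3, v4, v6.

First evaluation (everything demanded from the output):
  v1 = absv(1) = 1
  v4 = mul(7, 7) = 49
  v6 = max2(49, 1) = 49

Propagation after the edit:
  v4: runs — in3 7->-4; in3 7->-4; result 16.
  v6: runs — v4 49->16; result 16.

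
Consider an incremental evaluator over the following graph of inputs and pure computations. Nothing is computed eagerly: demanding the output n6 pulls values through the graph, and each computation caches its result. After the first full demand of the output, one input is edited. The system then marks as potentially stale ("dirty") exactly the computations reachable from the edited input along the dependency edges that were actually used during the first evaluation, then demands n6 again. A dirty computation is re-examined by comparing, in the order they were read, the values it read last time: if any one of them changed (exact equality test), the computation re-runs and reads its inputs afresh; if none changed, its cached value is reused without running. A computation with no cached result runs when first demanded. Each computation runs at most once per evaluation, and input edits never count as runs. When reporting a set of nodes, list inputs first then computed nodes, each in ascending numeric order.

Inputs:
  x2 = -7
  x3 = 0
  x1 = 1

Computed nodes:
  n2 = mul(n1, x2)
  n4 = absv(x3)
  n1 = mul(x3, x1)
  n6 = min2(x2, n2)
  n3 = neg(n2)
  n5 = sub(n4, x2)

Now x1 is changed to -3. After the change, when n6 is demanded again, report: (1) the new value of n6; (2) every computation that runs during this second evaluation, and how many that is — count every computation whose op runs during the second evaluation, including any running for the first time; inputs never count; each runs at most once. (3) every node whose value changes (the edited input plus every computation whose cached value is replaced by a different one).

n6 now evaluates to -7.
Run set: n1 (1 run).
Changed values: x1.
The important point: n1 recomputes to an identical value, and the output ends up unchanged.

Initial pass — values computed on the first demand:
  n1 = mul(0, 1) = 0
  n2 = mul(0, -7) = 0
  n6 = min2(-7, 0) = -7

Second demand — change propagation:
  n1: re-runs because x1 1->-3; new result 0 (unchanged).
  n2: re-examined; everything it read last time is the same (n1 unchanged, x2 unchanged) — cache 0 kept, no run.
  n6: re-examined; everything it read last time is the same (x2 unchanged, n2 unchanged) — cache -7 kept, no run.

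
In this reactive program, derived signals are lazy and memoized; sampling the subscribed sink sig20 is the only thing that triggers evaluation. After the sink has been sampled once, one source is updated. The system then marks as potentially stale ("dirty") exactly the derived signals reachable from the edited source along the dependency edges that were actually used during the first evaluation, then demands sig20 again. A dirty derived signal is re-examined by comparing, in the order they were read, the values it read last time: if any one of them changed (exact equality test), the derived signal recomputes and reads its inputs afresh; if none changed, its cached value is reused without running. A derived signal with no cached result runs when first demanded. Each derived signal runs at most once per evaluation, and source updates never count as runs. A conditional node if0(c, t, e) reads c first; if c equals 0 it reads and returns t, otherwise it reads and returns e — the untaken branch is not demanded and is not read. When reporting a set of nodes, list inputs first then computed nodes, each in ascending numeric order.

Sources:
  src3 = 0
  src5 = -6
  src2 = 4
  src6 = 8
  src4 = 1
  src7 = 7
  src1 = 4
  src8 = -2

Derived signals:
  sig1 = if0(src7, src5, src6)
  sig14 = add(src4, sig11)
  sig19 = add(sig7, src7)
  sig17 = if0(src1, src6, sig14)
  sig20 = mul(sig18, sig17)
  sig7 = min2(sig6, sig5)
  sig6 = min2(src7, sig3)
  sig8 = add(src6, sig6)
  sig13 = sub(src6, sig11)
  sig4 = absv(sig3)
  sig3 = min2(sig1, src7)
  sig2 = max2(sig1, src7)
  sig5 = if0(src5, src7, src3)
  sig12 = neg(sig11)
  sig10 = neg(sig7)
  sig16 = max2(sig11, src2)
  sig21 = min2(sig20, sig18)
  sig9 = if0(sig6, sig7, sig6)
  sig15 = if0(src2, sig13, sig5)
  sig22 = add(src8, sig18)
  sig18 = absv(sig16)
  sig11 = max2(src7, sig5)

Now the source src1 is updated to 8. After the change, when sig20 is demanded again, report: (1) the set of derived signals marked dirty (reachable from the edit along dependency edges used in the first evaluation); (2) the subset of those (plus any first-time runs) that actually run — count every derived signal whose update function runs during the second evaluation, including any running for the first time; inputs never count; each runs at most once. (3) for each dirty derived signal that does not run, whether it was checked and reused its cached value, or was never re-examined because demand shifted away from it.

First demand of the output computes:
  sig5 = if0(src5=-6 -> else branch src3) = 0
  sig11 = max2(7, 0) = 7
  sig14 = add(1, 7) = 8
  sig16 = max2(7, 4) = 7
  sig17 = if0(src1=4 -> else branch sig14) = 8
  sig18 = absv(7) = 7
  sig20 = mul(7, 8) = 56

After the edit, cleaning proceeds:
  sig17: a read changed (src1 4->8) — executes, giving 8 — identical to its old value.
  sig20: dirty, but its reads are unchanged (sig18 unchanged, sig17 unchanged); cached 56 stands.

Note the absorption at sig17: it re-runs yet its value is the same, leaving the output's value untouched.

The edit dirties: sig17, sig20.
1 derived signals run: sig17.
Cache hits after checking: sig20.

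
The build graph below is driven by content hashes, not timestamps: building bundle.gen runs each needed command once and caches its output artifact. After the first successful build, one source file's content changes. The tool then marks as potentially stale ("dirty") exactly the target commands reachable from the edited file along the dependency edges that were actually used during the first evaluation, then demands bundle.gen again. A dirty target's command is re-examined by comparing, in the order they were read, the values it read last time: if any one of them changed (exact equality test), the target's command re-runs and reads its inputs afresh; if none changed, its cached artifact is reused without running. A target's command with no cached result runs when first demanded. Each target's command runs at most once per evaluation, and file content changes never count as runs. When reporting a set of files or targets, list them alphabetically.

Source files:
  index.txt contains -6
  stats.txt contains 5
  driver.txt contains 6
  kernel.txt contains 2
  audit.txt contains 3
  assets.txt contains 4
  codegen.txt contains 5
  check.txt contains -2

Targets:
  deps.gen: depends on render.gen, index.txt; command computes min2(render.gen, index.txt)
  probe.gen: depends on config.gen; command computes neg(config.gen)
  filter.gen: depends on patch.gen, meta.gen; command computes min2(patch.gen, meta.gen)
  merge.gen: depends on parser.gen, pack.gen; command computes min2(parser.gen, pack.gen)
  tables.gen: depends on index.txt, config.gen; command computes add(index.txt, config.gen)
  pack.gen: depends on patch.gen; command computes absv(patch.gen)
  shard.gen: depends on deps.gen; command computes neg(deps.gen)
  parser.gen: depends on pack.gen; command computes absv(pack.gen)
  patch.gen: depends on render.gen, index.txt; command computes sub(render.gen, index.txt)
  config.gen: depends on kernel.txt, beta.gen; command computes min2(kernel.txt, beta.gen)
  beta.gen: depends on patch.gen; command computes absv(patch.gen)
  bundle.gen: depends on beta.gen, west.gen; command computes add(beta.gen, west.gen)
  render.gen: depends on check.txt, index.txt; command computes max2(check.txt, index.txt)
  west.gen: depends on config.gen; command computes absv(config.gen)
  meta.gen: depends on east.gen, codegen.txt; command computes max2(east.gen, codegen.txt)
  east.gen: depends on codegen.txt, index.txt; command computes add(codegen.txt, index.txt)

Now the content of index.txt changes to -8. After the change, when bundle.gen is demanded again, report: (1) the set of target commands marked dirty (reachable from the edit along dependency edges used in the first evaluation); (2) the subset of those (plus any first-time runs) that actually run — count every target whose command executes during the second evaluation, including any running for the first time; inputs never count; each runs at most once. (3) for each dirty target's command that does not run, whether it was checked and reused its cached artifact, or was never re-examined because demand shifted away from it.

Initial pass — values computed on the first demand:
  render.gen = max2(-2, -6) = -2
  patch.gen = sub(-2, -6) = 4
  beta.gen = absv(4) = 4
  config.gen = min2(2, 4) = 2
  west.gen = absv(2) = 2
  bundle.gen = add(4, 2) = 6

Second demand — change propagation:
  render.gen: re-runs because index.txt -6->-8; new result -2 (unchanged).
  patch.gen: re-runs because index.txt -6->-8; new result 6.
  beta.gen: re-runs because patch.gen 4->6; new result 6.
  config.gen: re-runs because beta.gen 4->6; new result 2 (unchanged).
  west.gen: re-examined; everything it read last time is the same (config.gen unchanged) — cache 2 kept, no run.
  bundle.gen: re-runs because beta.gen 4->6; new result 8.

The important point: at west.gen every value read last time is unchanged, so the dirty flag clears without a run.

Dirty set: beta.gen, bundle.gen, config.gen, patch.gen, render.gen, west.gen.
Run set: beta.gen, bundle.gen, config.gen, patch.gen, render.gen (5 run).
Re-examined without running (cache reused): west.gen.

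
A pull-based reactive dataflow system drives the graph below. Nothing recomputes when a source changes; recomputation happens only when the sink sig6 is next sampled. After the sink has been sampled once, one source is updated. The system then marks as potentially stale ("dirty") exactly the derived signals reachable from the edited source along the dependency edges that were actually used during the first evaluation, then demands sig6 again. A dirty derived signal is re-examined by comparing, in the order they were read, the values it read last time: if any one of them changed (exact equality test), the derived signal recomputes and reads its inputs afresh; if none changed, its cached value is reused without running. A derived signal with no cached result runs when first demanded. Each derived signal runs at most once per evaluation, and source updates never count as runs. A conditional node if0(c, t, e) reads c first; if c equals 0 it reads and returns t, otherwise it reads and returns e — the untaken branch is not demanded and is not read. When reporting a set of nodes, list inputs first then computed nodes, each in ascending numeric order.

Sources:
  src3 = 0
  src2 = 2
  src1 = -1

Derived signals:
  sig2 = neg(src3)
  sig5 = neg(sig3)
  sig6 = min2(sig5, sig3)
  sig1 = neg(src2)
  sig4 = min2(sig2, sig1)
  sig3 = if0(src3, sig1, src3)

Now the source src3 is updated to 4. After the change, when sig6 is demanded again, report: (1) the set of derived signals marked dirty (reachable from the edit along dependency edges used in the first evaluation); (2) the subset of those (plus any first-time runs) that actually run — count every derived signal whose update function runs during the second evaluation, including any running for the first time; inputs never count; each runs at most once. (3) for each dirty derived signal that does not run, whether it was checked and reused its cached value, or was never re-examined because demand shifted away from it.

Marked dirty: sig3, sig5, sig6.
Derived signals that run: sig3, sig5, sig6 — 3 in total.
Every dirty derived signal ran.

First evaluation (everything demanded from the output):
  sig1 = neg(2) = -2
  sig3 = if0(src3=0 -> then branch sig1) = -2
  sig5 = neg(-2) = 2
  sig6 = min2(2, -2) = -2

Propagation after the edit:
  sig3: runs — src3 0->4; result 4.
  sig5: runs — sig3 -2->4; result -4.
  sig6: runs — sig5 2->-4; sig3 -2->4; result -4.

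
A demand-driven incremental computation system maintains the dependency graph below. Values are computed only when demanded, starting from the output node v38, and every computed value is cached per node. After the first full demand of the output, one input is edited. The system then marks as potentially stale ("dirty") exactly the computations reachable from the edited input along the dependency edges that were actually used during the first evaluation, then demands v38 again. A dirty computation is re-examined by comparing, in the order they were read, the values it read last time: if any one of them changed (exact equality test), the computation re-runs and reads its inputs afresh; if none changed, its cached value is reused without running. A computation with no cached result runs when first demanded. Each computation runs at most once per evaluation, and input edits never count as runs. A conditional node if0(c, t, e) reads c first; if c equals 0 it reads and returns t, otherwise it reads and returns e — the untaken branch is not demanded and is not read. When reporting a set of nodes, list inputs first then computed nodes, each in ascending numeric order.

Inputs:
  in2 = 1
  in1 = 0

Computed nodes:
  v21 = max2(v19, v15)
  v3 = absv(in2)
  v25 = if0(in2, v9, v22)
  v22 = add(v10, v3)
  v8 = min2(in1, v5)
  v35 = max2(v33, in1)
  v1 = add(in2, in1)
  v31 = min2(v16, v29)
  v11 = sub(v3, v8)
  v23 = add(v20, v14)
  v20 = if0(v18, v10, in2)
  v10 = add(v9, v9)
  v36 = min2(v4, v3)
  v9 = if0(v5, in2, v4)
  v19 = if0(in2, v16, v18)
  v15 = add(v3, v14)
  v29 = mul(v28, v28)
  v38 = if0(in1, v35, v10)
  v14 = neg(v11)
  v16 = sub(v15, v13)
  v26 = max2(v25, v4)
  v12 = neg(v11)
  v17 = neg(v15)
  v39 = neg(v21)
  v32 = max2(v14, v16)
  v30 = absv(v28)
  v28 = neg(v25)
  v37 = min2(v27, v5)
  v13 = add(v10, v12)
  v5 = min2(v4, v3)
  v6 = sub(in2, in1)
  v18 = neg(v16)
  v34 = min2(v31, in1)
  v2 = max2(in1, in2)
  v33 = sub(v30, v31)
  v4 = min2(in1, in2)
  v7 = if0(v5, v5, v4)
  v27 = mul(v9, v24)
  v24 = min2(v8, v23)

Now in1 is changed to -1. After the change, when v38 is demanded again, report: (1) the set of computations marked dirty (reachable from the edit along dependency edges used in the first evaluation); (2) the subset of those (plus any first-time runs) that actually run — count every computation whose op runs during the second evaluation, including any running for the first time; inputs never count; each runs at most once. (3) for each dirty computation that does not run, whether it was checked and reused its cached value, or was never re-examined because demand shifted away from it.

First evaluation (everything demanded from the output):
  v3 = absv(1) = 1
  v4 = min2(0, 1) = 0
  v5 = min2(0, 1) = 0
  v8 = min2(0, 0) = 0
  v9 = if0(v5=0 -> then branch in2) = 1
  v10 = add(1, 1) = 2
  v11 = sub(1, 0) = 1
  v12 = neg(1) = -1
  v13 = add(2, -1) = 1
  v14 = neg(1) = -1
  v15 = add(1, -1) = 0
  v16 = sub(0, 1) = -1
  v22 = add(2, 1) = 3
  v25 = if0(in2=1 -> else branch v22) = 3
  v28 = neg(3) = -3
  v29 = mul(-3, -3) = 9
  v30 = absv(-3) = 3
  v31 = min2(-1, 9) = -1
  v33 = sub(3, -1) = 4
  v35 = max2(4, 0) = 4
  v38 = if0(in1=0 -> then branch v35) = 4

Propagation after the edit:
  v4: runs — in1 0->-1; result -1.
  v5: runs — v4 0->-1; result -1.
  v8: marked dirty but never re-examined — demand shifted away from it.
  v9: runs — v5 0->-1; result -1.
  v10: runs — v9 1->-1; v9 1->-1; result -2.
  v11: marked dirty but never re-examined — demand shifted away from it.
  v12: marked dirty but never re-examined — demand shifted away from it.
  v13: marked dirty but never re-examined — demand shifted away from it.
  v14: marked dirty but never re-examined — demand shifted away from it.
  v15: marked dirty but never re-examined — demand shifted away from it.
  v16: marked dirty but never re-examined — demand shifted away from it.
  v22: marked dirty but never re-examined — demand shifted away from it.
  v25: marked dirty but never re-examined — demand shifted away from it.
  v28: marked dirty but never re-examined — demand shifted away from it.
  v29: marked dirty but never re-examined — demand shifted away from it.
  v30: marked dirty but never re-examined — demand shifted away from it.
  v31: marked dirty but never re-examined — demand shifted away from it.
  v33: marked dirty but never re-examined — demand shifted away from it.
  v35: marked dirty but never re-examined — demand shifted away from it.
  v38: runs — in1 0->-1; result -2.

Key observation: a condition flipped, so demand moved to the other branch — v8, v11, v12, v13, v14, v15, v16, v22, v25, v28, v29, v30, v31, v33, v35 are never re-examined.

Marked dirty: v4, v5, v8, v9, v10, v11, v12, v13, v14, v15, v16, v22, v25, v28, v29, v30, v31, v33, v35, v38.
Computations that run: v4, v5, v9, v10, v38 — 5 in total.
Never re-examined (demand shifted away): v8, v11, v12, v13, v14, v15, v16, v22, v25, v28, v29, v30, v31, v33, v35.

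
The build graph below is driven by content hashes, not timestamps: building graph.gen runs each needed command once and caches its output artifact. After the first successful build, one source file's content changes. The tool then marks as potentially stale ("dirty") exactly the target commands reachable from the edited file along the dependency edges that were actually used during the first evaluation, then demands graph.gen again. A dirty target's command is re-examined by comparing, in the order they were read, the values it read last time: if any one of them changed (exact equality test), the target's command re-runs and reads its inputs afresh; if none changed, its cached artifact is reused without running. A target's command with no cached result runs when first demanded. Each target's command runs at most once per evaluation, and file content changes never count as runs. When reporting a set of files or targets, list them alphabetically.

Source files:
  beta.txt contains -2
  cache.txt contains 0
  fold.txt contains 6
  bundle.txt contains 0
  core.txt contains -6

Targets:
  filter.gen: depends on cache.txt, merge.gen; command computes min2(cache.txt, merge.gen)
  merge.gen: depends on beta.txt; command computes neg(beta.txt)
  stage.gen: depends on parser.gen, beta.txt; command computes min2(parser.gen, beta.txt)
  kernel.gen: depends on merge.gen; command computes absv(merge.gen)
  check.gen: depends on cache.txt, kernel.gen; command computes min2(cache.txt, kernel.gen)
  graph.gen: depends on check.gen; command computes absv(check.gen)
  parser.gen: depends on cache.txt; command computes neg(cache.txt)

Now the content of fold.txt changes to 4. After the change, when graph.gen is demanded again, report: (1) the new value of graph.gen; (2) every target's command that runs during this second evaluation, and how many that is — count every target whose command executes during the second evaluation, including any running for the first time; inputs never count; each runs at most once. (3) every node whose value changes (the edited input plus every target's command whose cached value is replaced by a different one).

graph.gen now evaluates to 0.
Run set: none (0 run).
Changed values: fold.txt.
The important point: nothing the output needs ever reads fold.txt, so the edit is invisible to it.

Initial pass — values computed on the first demand:
  merge.gen = neg(-2) = 2
  kernel.gen = absv(2) = 2
  check.gen = min2(0, 2) = 0
  graph.gen = absv(0) = 0

Second demand — change propagation:
  no demanded computation ever read fold.txt, so the edit dirties nothing and nothing runs.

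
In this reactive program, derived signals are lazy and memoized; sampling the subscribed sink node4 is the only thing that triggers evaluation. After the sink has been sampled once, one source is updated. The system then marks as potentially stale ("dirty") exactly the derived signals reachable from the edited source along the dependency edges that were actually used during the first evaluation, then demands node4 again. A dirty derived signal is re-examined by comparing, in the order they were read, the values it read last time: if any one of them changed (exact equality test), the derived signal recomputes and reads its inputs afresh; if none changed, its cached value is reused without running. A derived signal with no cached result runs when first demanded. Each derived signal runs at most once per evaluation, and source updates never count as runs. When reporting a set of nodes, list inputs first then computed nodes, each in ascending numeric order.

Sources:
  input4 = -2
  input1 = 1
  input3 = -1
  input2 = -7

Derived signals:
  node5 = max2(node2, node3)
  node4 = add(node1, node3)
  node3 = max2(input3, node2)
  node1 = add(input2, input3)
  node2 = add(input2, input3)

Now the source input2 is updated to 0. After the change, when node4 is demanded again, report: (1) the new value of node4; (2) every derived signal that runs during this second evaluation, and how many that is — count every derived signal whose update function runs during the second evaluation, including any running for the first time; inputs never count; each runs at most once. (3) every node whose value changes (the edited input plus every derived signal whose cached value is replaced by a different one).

First demand of the output computes:
  node1 = add(-7, -1) = -8
  node2 = add(-7, -1) = -8
  node3 = max2(-1, -8) = -1
  node4 = add(-8, -1) = -9

After the edit, cleaning proceeds:
  node1: a read changed (input2 -7->0) — executes, giving -1.
  node2: a read changed (input2 -7->0) — executes, giving -1.
  node3: a read changed (node2 -8->-1) — executes, giving -1 — identical to its old value.
  node4: a read changed (node1 -8->-1) — executes, giving -2.

Demanding node4 again yields -2.
4 derived signals run: node1, node2, node3, node4.
The nodes whose values change: input2, node1, node2, node4.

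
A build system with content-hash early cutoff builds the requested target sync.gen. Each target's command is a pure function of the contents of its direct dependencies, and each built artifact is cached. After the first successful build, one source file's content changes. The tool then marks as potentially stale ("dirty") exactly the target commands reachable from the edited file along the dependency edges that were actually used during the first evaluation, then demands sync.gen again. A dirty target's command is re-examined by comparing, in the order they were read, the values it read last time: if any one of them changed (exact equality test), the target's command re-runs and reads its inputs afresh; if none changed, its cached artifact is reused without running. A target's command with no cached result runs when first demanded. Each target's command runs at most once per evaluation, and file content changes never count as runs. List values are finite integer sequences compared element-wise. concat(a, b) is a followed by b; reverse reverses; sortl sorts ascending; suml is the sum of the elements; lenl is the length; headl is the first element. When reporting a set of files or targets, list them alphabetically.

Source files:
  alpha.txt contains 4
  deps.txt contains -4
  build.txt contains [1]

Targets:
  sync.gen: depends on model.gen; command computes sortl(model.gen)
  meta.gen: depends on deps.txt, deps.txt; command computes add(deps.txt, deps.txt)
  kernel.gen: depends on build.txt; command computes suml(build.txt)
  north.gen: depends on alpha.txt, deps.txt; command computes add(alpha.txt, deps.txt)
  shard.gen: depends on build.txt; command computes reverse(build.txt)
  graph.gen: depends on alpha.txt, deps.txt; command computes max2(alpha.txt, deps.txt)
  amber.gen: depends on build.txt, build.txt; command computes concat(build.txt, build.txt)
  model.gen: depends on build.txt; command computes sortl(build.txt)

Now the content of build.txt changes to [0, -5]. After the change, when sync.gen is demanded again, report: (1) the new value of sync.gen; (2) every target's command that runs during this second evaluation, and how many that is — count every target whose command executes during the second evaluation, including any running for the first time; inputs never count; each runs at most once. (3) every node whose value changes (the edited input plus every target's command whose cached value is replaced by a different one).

First evaluation (everything demanded from the output):
  model.gen = sortl([1]) = [1]
  sync.gen = sortl([1]) = [1]

Propagation after the edit:
  model.gen: runs — build.txt [1]->[0, -5]; result [-5, 0].
  sync.gen: runs — model.gen [1]->[-5, 0]; result [-5, 0].

New value of sync.gen: [-5, 0].
Target commands that run: model.gen, sync.gen — 2 in total.
Values that change: build.txt, model.gen, sync.gen.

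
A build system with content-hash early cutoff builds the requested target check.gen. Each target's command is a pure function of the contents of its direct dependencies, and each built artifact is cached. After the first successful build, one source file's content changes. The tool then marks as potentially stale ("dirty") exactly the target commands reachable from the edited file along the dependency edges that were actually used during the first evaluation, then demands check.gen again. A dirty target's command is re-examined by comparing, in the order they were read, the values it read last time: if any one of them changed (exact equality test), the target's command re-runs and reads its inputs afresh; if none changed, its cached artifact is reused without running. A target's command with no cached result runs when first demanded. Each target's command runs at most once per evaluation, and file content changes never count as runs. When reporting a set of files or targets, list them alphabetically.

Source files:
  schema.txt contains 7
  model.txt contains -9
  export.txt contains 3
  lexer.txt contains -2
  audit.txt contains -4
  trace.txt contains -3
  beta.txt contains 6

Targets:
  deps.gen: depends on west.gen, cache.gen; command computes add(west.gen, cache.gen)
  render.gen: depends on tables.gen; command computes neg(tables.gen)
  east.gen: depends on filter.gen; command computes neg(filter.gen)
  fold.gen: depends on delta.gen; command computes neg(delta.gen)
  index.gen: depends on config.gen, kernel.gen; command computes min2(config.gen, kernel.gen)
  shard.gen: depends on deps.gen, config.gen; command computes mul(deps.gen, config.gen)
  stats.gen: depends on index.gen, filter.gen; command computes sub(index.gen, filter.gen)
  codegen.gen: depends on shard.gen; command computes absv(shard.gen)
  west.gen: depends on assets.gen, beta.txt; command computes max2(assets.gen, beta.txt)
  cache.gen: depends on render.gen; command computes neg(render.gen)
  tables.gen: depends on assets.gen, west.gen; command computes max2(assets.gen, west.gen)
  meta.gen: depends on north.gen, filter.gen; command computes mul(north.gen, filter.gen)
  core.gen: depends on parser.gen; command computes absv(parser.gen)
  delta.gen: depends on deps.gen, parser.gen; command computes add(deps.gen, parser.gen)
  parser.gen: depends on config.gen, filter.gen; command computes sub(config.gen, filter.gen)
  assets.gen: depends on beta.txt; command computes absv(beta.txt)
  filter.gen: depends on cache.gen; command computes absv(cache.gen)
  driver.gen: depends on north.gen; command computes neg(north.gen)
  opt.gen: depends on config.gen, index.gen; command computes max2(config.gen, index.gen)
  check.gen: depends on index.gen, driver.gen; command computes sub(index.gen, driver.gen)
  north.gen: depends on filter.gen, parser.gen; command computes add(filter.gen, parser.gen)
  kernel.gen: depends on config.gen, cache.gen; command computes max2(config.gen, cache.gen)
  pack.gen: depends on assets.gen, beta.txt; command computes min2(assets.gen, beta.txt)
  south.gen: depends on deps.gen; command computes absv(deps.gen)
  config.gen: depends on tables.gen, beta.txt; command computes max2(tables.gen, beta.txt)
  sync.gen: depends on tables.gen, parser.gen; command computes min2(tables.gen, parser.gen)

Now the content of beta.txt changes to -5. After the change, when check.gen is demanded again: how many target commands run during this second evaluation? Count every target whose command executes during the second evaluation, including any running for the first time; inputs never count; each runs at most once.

Target commands that run: assets.gen, cache.gen, check.gen, config.gen, driver.gen, filter.gen, index.gen, kernel.gen, north.gen, parser.gen, render.gen, tables.gen, west.gen — 13 in total.

First evaluation (everything demanded from the output):
  assets.gen = absv(6) = 6
  west.gen = max2(6, 6) = 6
  tables.gen = max2(6, 6) = 6
  config.gen = max2(6, 6) = 6
  render.gen = neg(6) = -6
  cache.gen = neg(-6) = 6
  filter.gen = absv(6) = 6
  kernel.gen = max2(6, 6) = 6
  index.gen = min2(6, 6) = 6
  parser.gen = sub(6, 6) = 0
  north.gen = add(6, 0) = 6
  driver.gen = neg(6) = -6
  check.gen = sub(6, -6) = 12

Propagation after the edit:
  assets.gen: runs — beta.txt 6->-5; result 5.
  west.gen: runs — assets.gen 6->5; beta.txt 6->-5; result 5.
  tables.gen: runs — assets.gen 6->5; west.gen 6->5; result 5.
  config.gen: runs — tables.gen 6->5; beta.txt 6->-5; result 5.
  render.gen: runs — tables.gen 6->5; result -5.
  cache.gen: runs — render.gen -6->-5; result 5.
  filter.gen: runs — cache.gen 6->5; result 5.
  kernel.gen: runs — config.gen 6->5; cache.gen 6->5; result 5.
  index.gen: runs — config.gen 6->5; kernel.gen 6->5; result 5.
  parser.gen: runs — config.gen 6->5; filter.gen 6->5; result 0 (same value as before).
  north.gen: runs — filter.gen 6->5; result 5.
  driver.gen: runs — north.gen 6->5; result -5.
  check.gen: runs — index.gen 6->5; driver.gen -6->-5; result 10.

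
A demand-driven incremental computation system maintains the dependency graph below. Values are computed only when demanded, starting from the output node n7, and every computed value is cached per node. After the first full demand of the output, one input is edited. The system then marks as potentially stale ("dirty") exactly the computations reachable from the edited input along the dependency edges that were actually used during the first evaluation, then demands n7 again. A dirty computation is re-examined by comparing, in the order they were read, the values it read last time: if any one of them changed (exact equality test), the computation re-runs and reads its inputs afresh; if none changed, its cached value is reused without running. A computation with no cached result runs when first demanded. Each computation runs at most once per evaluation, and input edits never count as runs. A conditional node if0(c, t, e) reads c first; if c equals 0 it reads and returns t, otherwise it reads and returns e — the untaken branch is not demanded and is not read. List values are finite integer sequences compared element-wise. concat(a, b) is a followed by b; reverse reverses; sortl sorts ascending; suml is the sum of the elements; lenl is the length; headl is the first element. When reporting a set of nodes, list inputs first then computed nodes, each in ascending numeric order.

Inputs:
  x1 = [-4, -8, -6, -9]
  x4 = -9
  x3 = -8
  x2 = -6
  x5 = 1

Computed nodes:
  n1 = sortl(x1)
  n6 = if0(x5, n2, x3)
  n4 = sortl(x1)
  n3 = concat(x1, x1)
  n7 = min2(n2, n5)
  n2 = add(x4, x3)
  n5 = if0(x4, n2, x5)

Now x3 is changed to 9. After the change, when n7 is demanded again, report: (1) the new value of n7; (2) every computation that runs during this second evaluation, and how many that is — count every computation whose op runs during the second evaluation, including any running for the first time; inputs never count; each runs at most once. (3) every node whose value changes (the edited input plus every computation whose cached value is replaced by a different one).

New value of n7: 0.
Computations that run: n2, n7 — 2 in total.
Values that change: x3, n2, n7.

First evaluation (everything demanded from the output):
  n2 = add(-9, -8) = -17
  n5 = if0(x4=-9 -> else branch x5) = 1
  n7 = min2(-17, 1) = -17

Propagation after the edit:
  n2: runs — x3 -8->9; result 0.
  n7: runs — n2 -17->0; result 0.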